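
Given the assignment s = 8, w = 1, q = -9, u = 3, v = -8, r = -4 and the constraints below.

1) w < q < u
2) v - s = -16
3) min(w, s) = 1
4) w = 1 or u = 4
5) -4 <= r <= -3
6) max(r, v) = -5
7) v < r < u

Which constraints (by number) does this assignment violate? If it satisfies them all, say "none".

Constraints 1, 6 do not hold.

1) values 1, -9, 3; w = 1 is not < q = -9 — violated.
2) v - s = -8 - 8 = -16 — OK.
3) min(1, 8) = 1 — OK.
4) w = 1 = 1 (first disjunct) — OK.
5) r = -4 lies in [-4, -3] — OK.
6) max(-4, -8) = -4, not -5 — violated.
7) values -8 < -4 < 3 — OK.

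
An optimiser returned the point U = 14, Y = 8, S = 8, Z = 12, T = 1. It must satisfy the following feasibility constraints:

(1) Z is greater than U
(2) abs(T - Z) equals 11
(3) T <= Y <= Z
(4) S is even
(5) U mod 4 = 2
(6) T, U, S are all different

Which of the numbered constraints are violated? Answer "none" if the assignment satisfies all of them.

(1) Z = 12, U = 14; 12 ≤ 14 (want >)  fails
(2) abs(1 - 12) = 11  holds
(3) values 1 <= 8 <= 12  holds
(4) S = 8 is even  holds
(5) 14 mod 4 = 2  holds
(6) values 1, 14, 8 are pairwise distinct  holds

Constraint 1 does not hold.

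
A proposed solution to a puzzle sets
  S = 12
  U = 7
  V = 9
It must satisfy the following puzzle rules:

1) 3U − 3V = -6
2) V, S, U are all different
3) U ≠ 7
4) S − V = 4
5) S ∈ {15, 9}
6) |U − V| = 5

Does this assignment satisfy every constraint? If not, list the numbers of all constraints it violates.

Constraints 3, 4, 5, 6 are violated.

1) 3U − 3V = 3(7) − 3(9) = -6 — satisfied.
2) values 9, 12, 7 are pairwise distinct — satisfied.
3) U = 7, but 7 is required to differ — violated.
4) S − V = 12 − 9 = 3, not 4 — violated.
5) S = 12 is not in {15, 9} — violated.
6) |7 − 9| = 2, not 5 — violated.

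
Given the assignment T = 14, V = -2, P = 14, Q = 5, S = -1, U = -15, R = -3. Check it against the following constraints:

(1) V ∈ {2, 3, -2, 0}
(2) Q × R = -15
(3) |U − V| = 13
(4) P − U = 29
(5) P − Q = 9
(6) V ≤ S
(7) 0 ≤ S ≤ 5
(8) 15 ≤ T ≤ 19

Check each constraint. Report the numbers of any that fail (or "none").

(1) V = -2 is in {2, 3, -2, 0}  yes
(2) Q × R = 5 × (-3) = -15  yes
(3) |-15 − (-2)| = 13  yes
(4) P − U = 14 − (-15) = 29  yes
(5) P − Q = 14 − 5 = 9  yes
(6) V = -2, S = -1; -2 ≤ -1  yes
(7) S = -1 is outside [0, 5]  no
(8) T = 14 is outside [15, 19]  no

Constraints 7 and 8 do not hold.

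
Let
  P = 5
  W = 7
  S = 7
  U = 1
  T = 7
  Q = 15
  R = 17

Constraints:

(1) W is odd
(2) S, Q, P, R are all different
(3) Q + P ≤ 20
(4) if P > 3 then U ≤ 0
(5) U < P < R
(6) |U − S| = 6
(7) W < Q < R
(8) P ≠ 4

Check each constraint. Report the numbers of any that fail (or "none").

(1) W = 7 is odd — holds.
(2) values 7, 15, 5, 17 are pairwise distinct — holds.
(3) Q + P = 15 + 5 = 20; 20 ≤ 20 — holds.
(4) P = 5 > 3, so we need U ≤ 0; but U = 1 > 0 — does not hold.
(5) values 1 < 5 < 17 — holds.
(6) |1 − 7| = 6 — holds.
(7) values 7 < 15 < 17 — holds.
(8) P = 5, and 5 ≠ 4 — holds.

No — constraint 4 is not satisfied.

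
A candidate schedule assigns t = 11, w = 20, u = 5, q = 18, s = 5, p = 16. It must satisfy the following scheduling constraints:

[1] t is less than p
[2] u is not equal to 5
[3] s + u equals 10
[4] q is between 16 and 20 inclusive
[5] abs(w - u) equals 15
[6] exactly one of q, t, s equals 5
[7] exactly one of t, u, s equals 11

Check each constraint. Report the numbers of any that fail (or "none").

The assignment fails constraint 2.

[1] t = 11, p = 16; 11 < 16 — holds.
[2] u = 5, but 5 is required to differ — does not hold.
[3] s + u = 5 + 5 = 10 — holds.
[4] q = 18 lies in [16, 20] — holds.
[5] abs(20 - 5) = 15 — holds.
[6] q=18, t=11, s=5; 1 of them equals 5 — holds.
[7] t=11, u=5, s=5; 1 of them equals 11 — holds.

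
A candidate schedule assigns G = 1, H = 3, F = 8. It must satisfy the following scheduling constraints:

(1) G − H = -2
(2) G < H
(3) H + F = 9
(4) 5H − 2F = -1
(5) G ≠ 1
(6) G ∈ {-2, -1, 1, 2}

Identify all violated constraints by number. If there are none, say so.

(1) G − H = 1 − 3 = -2 — satisfied.
(2) G = 1, H = 3; 1 < 3 — satisfied.
(3) H + F = 3 + 8 = 11, not 9 — violated.
(4) 5H − 2F = 5(3) − 2(8) = -1 — satisfied.
(5) G = 1, but 1 is required to differ — violated.
(6) G = 1 is in {-2, -1, 1, 2} — satisfied.

Constraints 3, 5 are violated.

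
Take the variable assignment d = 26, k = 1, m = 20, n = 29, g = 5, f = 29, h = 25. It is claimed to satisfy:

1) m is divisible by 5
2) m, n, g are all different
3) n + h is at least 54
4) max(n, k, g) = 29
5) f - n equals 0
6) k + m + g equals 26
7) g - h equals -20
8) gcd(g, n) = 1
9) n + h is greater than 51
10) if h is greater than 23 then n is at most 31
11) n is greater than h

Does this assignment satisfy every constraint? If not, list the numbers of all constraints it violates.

None — every constraint holds.

1) 20 / 5 = 4, so 5 divides 20  yes
2) values 20, 29, 5 are pairwise distinct  yes
3) n + h = 29 + 25 = 54; 54 ≥ 54  yes
4) max(29, 1, 5) = 29  yes
5) f - n = 29 - 29 = 0  yes
6) k + m + g = 1 + 20 + 5 = 26  yes
7) g - h = 5 - 25 = -20  yes
8) gcd(5, 29) = 1  yes
9) n + h = 29 + 25 = 54; 54 > 51  yes
10) h = 25 > 23, so we need n ≤ 31; n = 29 ≤ 31  yes
11) n = 29, h = 25; 29 > 25  yes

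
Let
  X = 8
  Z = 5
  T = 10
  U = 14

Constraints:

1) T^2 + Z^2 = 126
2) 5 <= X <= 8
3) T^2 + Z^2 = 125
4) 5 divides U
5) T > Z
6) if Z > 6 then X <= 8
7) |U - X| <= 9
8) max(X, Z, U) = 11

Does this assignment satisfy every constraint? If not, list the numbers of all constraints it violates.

1) T^2 + Z^2 = 10^2 + 5^2 = 100 + 25 = 125, not 126  ✗
2) X = 8 lies in [5, 8]  ✓
3) T^2 + Z^2 = 10^2 + 5^2 = 100 + 25 = 125  ✓
4) 14 = 5*2 + 4, so 5 does not divide 14  ✗
5) T = 10, Z = 5; 10 > 5  ✓
6) Z = 5, not > 6; antecedent false, conditional vacuously true  ✓
7) |14 - 8| = 6; 6 ≤ 9  ✓
8) max(8, 5, 14) = 14, not 11  ✗

The assignment fails constraints 1, 4, 8.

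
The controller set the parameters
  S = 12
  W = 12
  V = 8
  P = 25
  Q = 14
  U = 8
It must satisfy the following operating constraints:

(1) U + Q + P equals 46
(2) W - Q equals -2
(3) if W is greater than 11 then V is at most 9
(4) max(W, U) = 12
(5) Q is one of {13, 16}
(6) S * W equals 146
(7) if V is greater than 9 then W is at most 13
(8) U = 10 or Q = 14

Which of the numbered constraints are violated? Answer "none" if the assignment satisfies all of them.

(1) U + Q + P = 8 + 14 + 25 = 47, not 46 — violated.
(2) W - Q = 12 - 14 = -2 — satisfied.
(3) W = 12 > 11, so we need V ≤ 9; V = 8 ≤ 9 — satisfied.
(4) max(12, 8) = 12 — satisfied.
(5) Q = 14 is not in {13, 16} — violated.
(6) S * W = 12 * 12 = 144, not 146 — violated.
(7) V = 8, not > 9; antecedent false, conditional vacuously true — satisfied.
(8) U = 8 ≠ 10, but Q = 14 = 14 (second disjunct) — satisfied.

Constraints 1, 5, 6 do not hold.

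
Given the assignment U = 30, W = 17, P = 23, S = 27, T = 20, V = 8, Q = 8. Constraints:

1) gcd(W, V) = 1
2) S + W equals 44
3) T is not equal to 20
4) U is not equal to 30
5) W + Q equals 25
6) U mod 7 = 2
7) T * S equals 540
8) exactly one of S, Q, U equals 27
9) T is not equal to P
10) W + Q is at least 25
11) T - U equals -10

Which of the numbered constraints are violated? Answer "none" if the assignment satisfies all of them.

1) gcd(17, 8) = 1 — OK.
2) S + W = 27 + 17 = 44 — OK.
3) T = 20, but 20 is required to differ — violated.
4) U = 30, but 30 is required to differ — violated.
5) W + Q = 17 + 8 = 25 — OK.
6) 30 mod 7 = 2 — OK.
7) T * S = 20 * 27 = 540 — OK.
8) S=27, Q=8, U=30; 1 of them equals 27 — OK.
9) T = 20, P = 23; distinct — OK.
10) W + Q = 17 + 8 = 25; 25 ≥ 25 — OK.
11) T - U = 20 - 30 = -10 — OK.

Constraints 3 and 4 do not hold.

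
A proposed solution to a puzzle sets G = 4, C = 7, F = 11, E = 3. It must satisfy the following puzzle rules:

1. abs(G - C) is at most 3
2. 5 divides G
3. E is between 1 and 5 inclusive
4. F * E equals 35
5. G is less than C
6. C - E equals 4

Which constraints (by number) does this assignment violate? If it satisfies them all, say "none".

Violated: 2, 4.

1. abs(4 - 7) = 3; 3 ≤ 3  ✔
2. 4 = 5*0 + 4, so 5 does not divide 4  ✘
3. E = 3 lies in [1, 5]  ✔
4. F * E = 11 * 3 = 33, not 35  ✘
5. G = 4, C = 7; 4 < 7  ✔
6. C - E = 7 - 3 = 4  ✔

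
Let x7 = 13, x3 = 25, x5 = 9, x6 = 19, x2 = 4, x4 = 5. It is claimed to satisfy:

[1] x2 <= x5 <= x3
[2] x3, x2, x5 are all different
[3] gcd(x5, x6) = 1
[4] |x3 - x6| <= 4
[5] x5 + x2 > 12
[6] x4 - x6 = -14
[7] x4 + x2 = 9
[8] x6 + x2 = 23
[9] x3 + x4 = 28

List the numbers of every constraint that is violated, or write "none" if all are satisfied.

Violated: 4, 9.

[1] values 4 <= 9 <= 25 — holds.
[2] values 25, 4, 9 are pairwise distinct — holds.
[3] gcd(9, 19) = 1 — holds.
[4] |25 - 19| = 6; 6 > 4, exceeds bound 4 — fails.
[5] x5 + x2 = 9 + 4 = 13; 13 > 12 — holds.
[6] x4 - x6 = 5 - 19 = -14 — holds.
[7] x4 + x2 = 5 + 4 = 9 — holds.
[8] x6 + x2 = 19 + 4 = 23 — holds.
[9] x3 + x4 = 25 + 5 = 30, not 28 — fails.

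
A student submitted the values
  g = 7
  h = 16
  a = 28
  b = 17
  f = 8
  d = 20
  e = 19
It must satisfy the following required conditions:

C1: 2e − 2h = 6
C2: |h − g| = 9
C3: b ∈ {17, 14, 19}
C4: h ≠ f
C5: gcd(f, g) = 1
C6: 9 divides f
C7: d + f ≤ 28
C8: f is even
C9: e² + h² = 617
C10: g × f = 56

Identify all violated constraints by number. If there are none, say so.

No — constraint 6 is not satisfied.

C1: 2e − 2h = 2(19) − 2(16) = 6 — holds.
C2: |16 − 7| = 9 — holds.
C3: b = 17 is in {17, 14, 19} — holds.
C4: h = 16, f = 8; distinct — holds.
C5: gcd(8, 7) = 1 — holds.
C6: 8 = 9×0 + 8, so 9 does not divide 8 — does not hold.
C7: d + f = 20 + 8 = 28; 28 ≤ 28 — holds.
C8: f = 8 is even — holds.
C9: e² + h² = 19² + 16² = 361 + 256 = 617 — holds.
C10: g × f = 7 × 8 = 56 — holds.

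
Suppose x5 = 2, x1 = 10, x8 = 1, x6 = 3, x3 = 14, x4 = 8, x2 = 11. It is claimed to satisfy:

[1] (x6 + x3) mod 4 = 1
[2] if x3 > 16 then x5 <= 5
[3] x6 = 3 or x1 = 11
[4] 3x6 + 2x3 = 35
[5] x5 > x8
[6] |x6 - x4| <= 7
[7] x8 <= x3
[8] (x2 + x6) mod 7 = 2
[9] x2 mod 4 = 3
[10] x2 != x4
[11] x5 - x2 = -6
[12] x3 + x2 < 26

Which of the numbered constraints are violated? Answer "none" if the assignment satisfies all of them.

[1] x6 + x3 = 17; 17 mod 4 = 1 — OK.
[2] x3 = 14, not > 16; antecedent false, conditional vacuously true — OK.
[3] x6 = 3 = 3 (first disjunct) — OK.
[4] 3x6 + 2x3 = 3(3) + 2(14) = 37, not 35 — violated.
[5] x5 = 2, x8 = 1; 2 > 1 — OK.
[6] |3 - 8| = 5; 5 ≤ 7 — OK.
[7] x8 = 1, x3 = 14; 1 ≤ 14 — OK.
[8] x2 + x6 = 14; 14 mod 7 = 0, not 2 — violated.
[9] 11 mod 4 = 3 — OK.
[10] x2 = 11, x4 = 8; distinct — OK.
[11] x5 - x2 = 2 - 11 = -9, not -6 — violated.
[12] x3 + x2 = 14 + 11 = 25; 25 < 26 — OK.

Constraints 4, 8, and 11 do not hold.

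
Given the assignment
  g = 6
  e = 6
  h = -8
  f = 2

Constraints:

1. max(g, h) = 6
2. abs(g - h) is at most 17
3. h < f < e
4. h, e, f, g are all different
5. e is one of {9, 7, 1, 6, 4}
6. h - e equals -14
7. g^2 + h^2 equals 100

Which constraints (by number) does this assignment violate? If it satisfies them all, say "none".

Constraint 4 is violated.

1. max(6, -8) = 6  yes
2. abs(6 - (-8)) = 14; 14 ≤ 17  yes
3. values -8 < 2 < 6  yes
4. e = g = 6, not all different  no
5. e = 6 is in {9, 7, 1, 6, 4}  yes
6. h - e = -8 - 6 = -14  yes
7. g^2 + h^2 = 6^2 + (-8)^2 = 36 + 64 = 100  yes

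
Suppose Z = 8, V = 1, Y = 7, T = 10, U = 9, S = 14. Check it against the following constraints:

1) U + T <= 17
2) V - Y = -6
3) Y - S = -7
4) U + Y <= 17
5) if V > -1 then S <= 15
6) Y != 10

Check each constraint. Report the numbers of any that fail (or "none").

The assignment fails constraint 1.

1) U + T = 9 + 10 = 19; 19 > 17, bound 17 not met  false
2) V - Y = 1 - 7 = -6  true
3) Y - S = 7 - 14 = -7  true
4) U + Y = 9 + 7 = 16; 16 ≤ 17  true
5) V = 1 > -1, so we need S ≤ 15; S = 14 ≤ 15  true
6) Y = 7, and 7 ≠ 10  true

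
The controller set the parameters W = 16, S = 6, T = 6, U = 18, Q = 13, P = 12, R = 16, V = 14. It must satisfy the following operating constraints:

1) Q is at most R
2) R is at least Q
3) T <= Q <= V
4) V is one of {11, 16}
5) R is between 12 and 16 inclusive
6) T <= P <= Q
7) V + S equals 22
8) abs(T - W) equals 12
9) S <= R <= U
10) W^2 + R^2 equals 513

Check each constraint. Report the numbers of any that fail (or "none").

No — constraints 4, 7, 8, 10 are not satisfied.

1) Q = 13, R = 16; 13 ≤ 16  ✔
2) R = 16, Q = 13; 16 ≥ 13  ✔
3) values 6 <= 13 <= 14  ✔
4) V = 14 is not in {11, 16}  ✘
5) R = 16 lies in [12, 16]  ✔
6) values 6 <= 12 <= 13  ✔
7) V + S = 14 + 6 = 20, not 22  ✘
8) abs(6 - 16) = 10, not 12  ✘
9) values 6 <= 16 <= 18  ✔
10) W^2 + R^2 = 16^2 + 16^2 = 256 + 256 = 512, not 513  ✘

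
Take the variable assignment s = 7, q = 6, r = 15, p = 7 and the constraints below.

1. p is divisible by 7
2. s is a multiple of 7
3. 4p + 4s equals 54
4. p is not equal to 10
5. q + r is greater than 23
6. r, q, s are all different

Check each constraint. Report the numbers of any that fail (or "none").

Constraints 3 and 5 do not hold.

1. 7 / 7 = 1, so 7 divides 7  true
2. 7 / 7 = 1, so 7 divides 7  true
3. 4p + 4s = 4(7) + 4(7) = 56, not 54  false
4. p = 7, and 7 ≠ 10  true
5. q + r = 6 + 15 = 21; 21 ≤ 23, bound 23 not met  false
6. values 15, 6, 7 are pairwise distinct  true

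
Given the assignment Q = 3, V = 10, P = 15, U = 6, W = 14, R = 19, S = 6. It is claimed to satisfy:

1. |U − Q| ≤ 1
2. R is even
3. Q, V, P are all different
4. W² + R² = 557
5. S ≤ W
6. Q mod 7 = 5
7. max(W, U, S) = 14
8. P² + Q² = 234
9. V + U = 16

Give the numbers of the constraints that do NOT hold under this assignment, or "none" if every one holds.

1. |6 − 3| = 3; 3 > 1, exceeds bound 1 — violated.
2. R = 19 is odd — violated.
3. values 3, 10, 15 are pairwise distinct — OK.
4. W² + R² = 14² + 19² = 196 + 361 = 557 — OK.
5. S = 6, W = 14; 6 ≤ 14 — OK.
6. 3 mod 7 = 3, not 5 — violated.
7. max(14, 6, 6) = 14 — OK.
8. P² + Q² = 15² + 3² = 225 + 9 = 234 — OK.
9. V + U = 10 + 6 = 16 — OK.

Constraints 1, 2, 6 do not hold.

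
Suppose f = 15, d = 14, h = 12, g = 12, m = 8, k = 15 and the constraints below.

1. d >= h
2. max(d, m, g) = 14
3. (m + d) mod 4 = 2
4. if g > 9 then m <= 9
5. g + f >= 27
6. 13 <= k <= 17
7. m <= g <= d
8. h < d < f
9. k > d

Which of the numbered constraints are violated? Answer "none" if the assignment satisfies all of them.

No violations.

1. d = 14, h = 12; 14 ≥ 12  ✔
2. max(14, 8, 12) = 14  ✔
3. m + d = 22; 22 mod 4 = 2  ✔
4. g = 12 > 9, so we need m ≤ 9; m = 8 ≤ 9  ✔
5. g + f = 12 + 15 = 27; 27 ≥ 27  ✔
6. k = 15 lies in [13, 17]  ✔
7. values 8 <= 12 <= 14  ✔
8. values 12 < 14 < 15  ✔
9. k = 15, d = 14; 15 > 14  ✔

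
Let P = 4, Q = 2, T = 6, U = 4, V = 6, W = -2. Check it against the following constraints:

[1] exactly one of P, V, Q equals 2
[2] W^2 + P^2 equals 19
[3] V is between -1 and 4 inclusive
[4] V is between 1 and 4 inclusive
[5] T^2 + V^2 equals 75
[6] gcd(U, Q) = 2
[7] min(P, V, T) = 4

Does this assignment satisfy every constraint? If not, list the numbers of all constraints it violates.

No — constraints 2, 3, 4, and 5 are not satisfied.

[1] P=4, V=6, Q=2; 1 of them equals 2 — satisfied.
[2] W^2 + P^2 = (-2)^2 + 4^2 = 4 + 16 = 20, not 19 — violated.
[3] V = 6 is outside [-1, 4] — violated.
[4] V = 6 is outside [1, 4] — violated.
[5] T^2 + V^2 = 6^2 + 6^2 = 36 + 36 = 72, not 75 — violated.
[6] gcd(4, 2) = 2 — satisfied.
[7] min(4, 6, 6) = 4 — satisfied.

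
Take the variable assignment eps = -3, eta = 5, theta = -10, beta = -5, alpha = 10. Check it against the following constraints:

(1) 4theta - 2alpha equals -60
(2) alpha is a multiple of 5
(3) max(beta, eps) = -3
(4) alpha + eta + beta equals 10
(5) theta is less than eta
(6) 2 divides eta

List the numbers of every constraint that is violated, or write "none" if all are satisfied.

(1) 4theta - 2alpha = 4(-10) - 2(10) = -60  true
(2) 10 / 5 = 2, so 5 divides 10  true
(3) max(-5, -3) = -3  true
(4) alpha + eta + beta = 10 + 5 + (-5) = 10  true
(5) theta = -10, eta = 5; -10 < 5  true
(6) 5 = 2*2 + 1, so 2 does not divide 5  false

Constraint 6 does not hold.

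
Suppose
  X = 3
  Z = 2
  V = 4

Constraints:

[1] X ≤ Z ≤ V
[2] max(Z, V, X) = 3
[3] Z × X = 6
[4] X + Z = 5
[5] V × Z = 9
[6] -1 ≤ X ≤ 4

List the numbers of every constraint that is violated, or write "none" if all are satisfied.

[1] values 3, 2, 4; X = 3 is not ≤ Z = 2 — fails.
[2] max(2, 4, 3) = 4, not 3 — fails.
[3] Z × X = 2 × 3 = 6 — holds.
[4] X + Z = 3 + 2 = 5 — holds.
[5] V × Z = 4 × 2 = 8, not 9 — fails.
[6] X = 3 lies in [-1, 4] — holds.

No — constraints 1, 2, and 5 are not satisfied.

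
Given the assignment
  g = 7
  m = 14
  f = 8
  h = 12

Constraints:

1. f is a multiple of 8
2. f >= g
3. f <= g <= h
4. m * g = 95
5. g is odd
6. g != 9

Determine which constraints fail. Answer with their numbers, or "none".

1. 8 / 8 = 1, so 8 divides 8 — holds.
2. f = 8, g = 7; 8 ≥ 7 — holds.
3. values 8, 7, 12; f = 8 is not <= g = 7 — does not hold.
4. m * g = 14 * 7 = 98, not 95 — does not hold.
5. g = 7 is odd — holds.
6. g = 7, and 7 ≠ 9 — holds.

Violated: 3 and 4.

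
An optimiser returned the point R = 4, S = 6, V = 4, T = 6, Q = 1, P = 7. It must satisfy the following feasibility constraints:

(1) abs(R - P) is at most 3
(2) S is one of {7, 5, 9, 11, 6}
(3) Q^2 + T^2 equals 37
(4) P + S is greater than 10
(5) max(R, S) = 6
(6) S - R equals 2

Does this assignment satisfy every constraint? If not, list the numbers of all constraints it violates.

(1) abs(4 - 7) = 3; 3 ≤ 3 — holds.
(2) S = 6 is in {7, 5, 9, 11, 6} — holds.
(3) Q^2 + T^2 = 1^2 + 6^2 = 1 + 36 = 37 — holds.
(4) P + S = 7 + 6 = 13; 13 > 10 — holds.
(5) max(4, 6) = 6 — holds.
(6) S - R = 6 - 4 = 2 — holds.

The assignment satisfies every constraint.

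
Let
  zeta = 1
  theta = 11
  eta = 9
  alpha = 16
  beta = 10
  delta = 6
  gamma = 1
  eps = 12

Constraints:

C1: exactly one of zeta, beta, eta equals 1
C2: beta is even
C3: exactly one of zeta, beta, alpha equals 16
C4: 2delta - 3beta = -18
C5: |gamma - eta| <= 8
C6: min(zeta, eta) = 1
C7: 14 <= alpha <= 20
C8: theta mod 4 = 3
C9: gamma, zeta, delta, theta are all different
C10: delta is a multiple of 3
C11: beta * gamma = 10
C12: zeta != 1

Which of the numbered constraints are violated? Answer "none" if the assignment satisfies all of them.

No — constraints 9 and 12 are not satisfied.

C1: zeta=1, beta=10, eta=9; 1 of them equals 1  yes
C2: beta = 10 is even  yes
C3: zeta=1, beta=10, alpha=16; 1 of them equals 16  yes
C4: 2delta - 3beta = 2(6) - 3(10) = -18  yes
C5: |1 - 9| = 8; 8 ≤ 8  yes
C6: min(1, 9) = 1  yes
C7: alpha = 16 lies in [14, 20]  yes
C8: 11 mod 4 = 3  yes
C9: gamma = zeta = 1, not all different  no
C10: 6 / 3 = 2, so 3 divides 6  yes
C11: beta * gamma = 10 * 1 = 10  yes
C12: zeta = 1, but 1 is required to differ  no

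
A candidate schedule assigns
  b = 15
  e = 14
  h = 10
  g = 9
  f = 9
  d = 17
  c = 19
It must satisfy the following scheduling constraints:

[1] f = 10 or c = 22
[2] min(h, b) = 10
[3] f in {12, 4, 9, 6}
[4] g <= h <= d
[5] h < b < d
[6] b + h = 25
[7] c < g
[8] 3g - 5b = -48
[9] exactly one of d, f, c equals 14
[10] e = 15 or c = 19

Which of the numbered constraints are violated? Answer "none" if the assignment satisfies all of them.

Constraints 1, 7, and 9 are violated.

[1] f = 9 ≠ 10 and c = 19 ≠ 22; both disjuncts false — fails.
[2] min(10, 15) = 10 — holds.
[3] f = 9 is in {12, 4, 9, 6} — holds.
[4] values 9 <= 10 <= 17 — holds.
[5] values 10 < 15 < 17 — holds.
[6] b + h = 15 + 10 = 25 — holds.
[7] c = 19, g = 9; 19 ≥ 9 (want <) — fails.
[8] 3g - 5b = 3(9) - 5(15) = -48 — holds.
[9] d=17, f=9, c=19; 0 of them equal 14, not exactly one — fails.
[10] e = 14 ≠ 15, but c = 19 = 19 (second disjunct) — holds.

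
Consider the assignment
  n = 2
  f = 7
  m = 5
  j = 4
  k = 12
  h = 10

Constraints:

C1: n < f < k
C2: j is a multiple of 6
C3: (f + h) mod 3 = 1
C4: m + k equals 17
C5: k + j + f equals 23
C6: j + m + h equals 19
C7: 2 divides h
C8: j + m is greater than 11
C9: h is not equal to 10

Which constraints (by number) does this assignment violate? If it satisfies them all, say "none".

C1: values 2 < 7 < 12  ✔
C2: 4 = 6*0 + 4, so 6 does not divide 4  ✘
C3: f + h = 17; 17 mod 3 = 2, not 1  ✘
C4: m + k = 5 + 12 = 17  ✔
C5: k + j + f = 12 + 4 + 7 = 23  ✔
C6: j + m + h = 4 + 5 + 10 = 19  ✔
C7: 10 / 2 = 5, so 2 divides 10  ✔
C8: j + m = 4 + 5 = 9; 9 ≤ 11, bound 11 not met  ✘
C9: h = 10, but 10 is required to differ  ✘

The assignment fails constraints 2, 3, 8, and 9.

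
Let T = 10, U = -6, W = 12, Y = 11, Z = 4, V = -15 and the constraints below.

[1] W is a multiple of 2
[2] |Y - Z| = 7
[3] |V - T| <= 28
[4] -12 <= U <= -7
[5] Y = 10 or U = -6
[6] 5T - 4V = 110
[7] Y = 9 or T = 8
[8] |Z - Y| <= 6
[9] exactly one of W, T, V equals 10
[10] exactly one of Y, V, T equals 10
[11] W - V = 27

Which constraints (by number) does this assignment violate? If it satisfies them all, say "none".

Constraints 4, 7, 8 do not hold.

[1] 12 / 2 = 6, so 2 divides 12 — holds.
[2] |11 - 4| = 7 — holds.
[3] |-15 - 10| = 25; 25 ≤ 28 — holds.
[4] U = -6 is outside [-12, -7] — fails.
[5] Y = 11 ≠ 10, but U = -6 = -6 (second disjunct) — holds.
[6] 5T - 4V = 5(10) - 4(-15) = 110 — holds.
[7] Y = 11 ≠ 9 and T = 10 ≠ 8; both disjuncts false — fails.
[8] |4 - 11| = 7; 7 > 6, exceeds bound 6 — fails.
[9] W=12, T=10, V=-15; 1 of them equals 10 — holds.
[10] Y=11, V=-15, T=10; 1 of them equals 10 — holds.
[11] W - V = 12 - (-15) = 27 — holds.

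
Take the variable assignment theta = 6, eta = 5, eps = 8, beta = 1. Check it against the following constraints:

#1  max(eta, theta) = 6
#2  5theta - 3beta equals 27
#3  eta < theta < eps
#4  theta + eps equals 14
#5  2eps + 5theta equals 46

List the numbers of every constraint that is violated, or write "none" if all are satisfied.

#1 max(5, 6) = 6  yes
#2 5theta - 3beta = 5(6) - 3(1) = 27  yes
#3 values 5 < 6 < 8  yes
#4 theta + eps = 6 + 8 = 14  yes
#5 2eps + 5theta = 2(8) + 5(6) = 46  yes

Yes — all constraints hold.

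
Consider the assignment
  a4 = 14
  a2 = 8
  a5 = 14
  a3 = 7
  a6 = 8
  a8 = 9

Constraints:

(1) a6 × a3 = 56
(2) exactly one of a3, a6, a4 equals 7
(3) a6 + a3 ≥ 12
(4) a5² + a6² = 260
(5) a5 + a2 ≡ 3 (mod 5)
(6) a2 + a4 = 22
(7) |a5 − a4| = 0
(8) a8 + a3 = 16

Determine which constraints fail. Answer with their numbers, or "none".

(1) a6 × a3 = 8 × 7 = 56  true
(2) a3=7, a6=8, a4=14; 1 of them equals 7  true
(3) a6 + a3 = 8 + 7 = 15; 15 ≥ 12  true
(4) a5² + a6² = 14² + 8² = 196 + 64 = 260  true
(5) a5 + a2 = 22; 22 mod 5 = 2, not 3  false
(6) a2 + a4 = 8 + 14 = 22  true
(7) |14 − 14| = 0  true
(8) a8 + a3 = 9 + 7 = 16  true

The assignment fails constraint 5.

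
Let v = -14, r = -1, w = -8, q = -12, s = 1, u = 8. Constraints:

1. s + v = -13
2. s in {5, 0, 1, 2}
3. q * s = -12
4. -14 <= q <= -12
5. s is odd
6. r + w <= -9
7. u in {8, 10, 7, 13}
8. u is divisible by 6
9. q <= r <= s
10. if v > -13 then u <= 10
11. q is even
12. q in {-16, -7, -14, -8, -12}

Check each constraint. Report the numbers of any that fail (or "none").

1. s + v = 1 + (-14) = -13 — satisfied.
2. s = 1 is in {5, 0, 1, 2} — satisfied.
3. q * s = -12 * 1 = -12 — satisfied.
4. q = -12 lies in [-14, -12] — satisfied.
5. s = 1 is odd — satisfied.
6. r + w = -1 + (-8) = -9; -9 ≤ -9 — satisfied.
7. u = 8 is in {8, 10, 7, 13} — satisfied.
8. 8 = 6*1 + 2, so 6 does not divide 8 — violated.
9. values -12 <= -1 <= 1 — satisfied.
10. v = -14, not > -13; antecedent false, conditional vacuously true — satisfied.
11. q = -12 is even — satisfied.
12. q = -12 is in {-16, -7, -14, -8, -12} — satisfied.

Constraint 8 is violated.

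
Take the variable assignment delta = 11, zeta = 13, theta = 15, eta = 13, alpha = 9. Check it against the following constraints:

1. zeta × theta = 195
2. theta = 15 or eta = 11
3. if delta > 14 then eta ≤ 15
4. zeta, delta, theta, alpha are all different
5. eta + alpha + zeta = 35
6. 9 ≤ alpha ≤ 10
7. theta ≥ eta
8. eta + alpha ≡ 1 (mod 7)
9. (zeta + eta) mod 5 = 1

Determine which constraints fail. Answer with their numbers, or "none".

The assignment satisfies every constraint.

1. zeta × theta = 13 × 15 = 195 — holds.
2. theta = 15 = 15 (first disjunct) — holds.
3. delta = 11, not > 14; antecedent false, conditional vacuously true — holds.
4. values 13, 11, 15, 9 are pairwise distinct — holds.
5. eta + alpha + zeta = 13 + 9 + 13 = 35 — holds.
6. alpha = 9 lies in [9, 10] — holds.
7. theta = 15, eta = 13; 15 ≥ 13 — holds.
8. eta + alpha = 22; 22 mod 7 = 1 — holds.
9. zeta + eta = 26; 26 mod 5 = 1 — holds.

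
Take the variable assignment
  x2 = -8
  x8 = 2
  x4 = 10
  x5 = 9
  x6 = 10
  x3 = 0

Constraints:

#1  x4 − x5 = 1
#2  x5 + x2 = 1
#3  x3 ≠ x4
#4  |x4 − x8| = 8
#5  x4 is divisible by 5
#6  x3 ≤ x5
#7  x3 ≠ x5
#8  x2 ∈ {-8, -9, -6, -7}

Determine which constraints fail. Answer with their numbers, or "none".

#1 x4 − x5 = 10 − 9 = 1  true
#2 x5 + x2 = 9 + (-8) = 1  true
#3 x3 = 0, x4 = 10; distinct  true
#4 |10 − 2| = 8  true
#5 10 / 5 = 2, so 5 divides 10  true
#6 x3 = 0, x5 = 9; 0 ≤ 9  true
#7 x3 = 0, x5 = 9; distinct  true
#8 x2 = -8 is in {-8, -9, -6, -7}  true

None — every constraint holds.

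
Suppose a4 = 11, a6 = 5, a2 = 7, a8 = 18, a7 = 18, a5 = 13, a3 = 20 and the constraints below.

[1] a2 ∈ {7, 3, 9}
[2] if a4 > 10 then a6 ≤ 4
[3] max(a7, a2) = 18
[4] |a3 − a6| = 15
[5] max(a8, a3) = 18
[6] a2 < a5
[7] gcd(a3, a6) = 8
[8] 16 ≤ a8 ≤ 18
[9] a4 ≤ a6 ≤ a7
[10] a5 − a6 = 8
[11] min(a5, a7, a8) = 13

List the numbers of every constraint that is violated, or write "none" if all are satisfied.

Constraints 2, 5, 7, 9 are violated.

[1] a2 = 7 is in {7, 3, 9} — holds.
[2] a4 = 11 > 10, so we need a6 ≤ 4; but a6 = 5 > 4 — fails.
[3] max(18, 7) = 18 — holds.
[4] |20 − 5| = 15 — holds.
[5] max(18, 20) = 20, not 18 — fails.
[6] a2 = 7, a5 = 13; 7 < 13 — holds.
[7] gcd(20, 5) = 5, not 8 — fails.
[8] a8 = 18 lies in [16, 18] — holds.
[9] values 11, 5, 18; a4 = 11 is not ≤ a6 = 5 — fails.
[10] a5 − a6 = 13 − 5 = 8 — holds.
[11] min(13, 18, 18) = 13 — holds.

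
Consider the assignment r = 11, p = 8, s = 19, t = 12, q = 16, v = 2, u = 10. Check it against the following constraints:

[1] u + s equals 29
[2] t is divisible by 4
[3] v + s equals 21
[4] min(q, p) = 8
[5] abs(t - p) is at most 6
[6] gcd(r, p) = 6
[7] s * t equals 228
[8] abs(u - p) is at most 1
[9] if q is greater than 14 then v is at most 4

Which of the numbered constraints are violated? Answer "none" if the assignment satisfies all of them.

Violated: 6 and 8.

[1] u + s = 10 + 19 = 29  yes
[2] 12 / 4 = 3, so 4 divides 12  yes
[3] v + s = 2 + 19 = 21  yes
[4] min(16, 8) = 8  yes
[5] abs(12 - 8) = 4; 4 ≤ 6  yes
[6] gcd(11, 8) = 1, not 6  no
[7] s * t = 19 * 12 = 228  yes
[8] abs(10 - 8) = 2; 2 > 1, exceeds bound 1  no
[9] q = 16 > 14, so we need v ≤ 4; v = 2 ≤ 4  yes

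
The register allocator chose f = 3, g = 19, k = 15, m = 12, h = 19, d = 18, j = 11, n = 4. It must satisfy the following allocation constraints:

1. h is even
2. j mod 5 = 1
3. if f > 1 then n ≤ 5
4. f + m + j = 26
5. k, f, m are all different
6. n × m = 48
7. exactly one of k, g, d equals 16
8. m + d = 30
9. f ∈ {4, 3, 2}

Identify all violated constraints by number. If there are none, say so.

The assignment fails constraints 1 and 7.

1. h = 19 is odd — does not hold.
2. 11 mod 5 = 1 — holds.
3. f = 3 > 1, so we need n ≤ 5; n = 4 ≤ 5 — holds.
4. f + m + j = 3 + 12 + 11 = 26 — holds.
5. values 15, 3, 12 are pairwise distinct — holds.
6. n × m = 4 × 12 = 48 — holds.
7. k=15, g=19, d=18; 0 of them equal 16, not exactly one — does not hold.
8. m + d = 12 + 18 = 30 — holds.
9. f = 3 is in {4, 3, 2} — holds.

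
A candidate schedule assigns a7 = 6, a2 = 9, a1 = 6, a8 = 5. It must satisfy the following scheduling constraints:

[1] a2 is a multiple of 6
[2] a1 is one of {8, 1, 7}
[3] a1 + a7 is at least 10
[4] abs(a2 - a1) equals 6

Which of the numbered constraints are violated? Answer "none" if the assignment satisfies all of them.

[1] 9 = 6*1 + 3, so 6 does not divide 9 — violated.
[2] a1 = 6 is not in {8, 1, 7} — violated.
[3] a1 + a7 = 6 + 6 = 12; 12 ≥ 10 — OK.
[4] abs(9 - 6) = 3, not 6 — violated.

No — constraints 1, 2, and 4 are not satisfied.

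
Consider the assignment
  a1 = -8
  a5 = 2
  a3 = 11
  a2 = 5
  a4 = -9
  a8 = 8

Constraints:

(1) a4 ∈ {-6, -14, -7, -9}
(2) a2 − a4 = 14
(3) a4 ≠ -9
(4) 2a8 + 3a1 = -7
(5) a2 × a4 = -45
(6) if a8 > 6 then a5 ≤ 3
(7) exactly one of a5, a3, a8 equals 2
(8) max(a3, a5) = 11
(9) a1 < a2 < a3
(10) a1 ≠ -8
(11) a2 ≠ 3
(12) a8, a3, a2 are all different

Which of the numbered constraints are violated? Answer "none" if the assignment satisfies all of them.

No — constraints 3, 4, and 10 are not satisfied.

(1) a4 = -9 is in {-6, -14, -7, -9}  true
(2) a2 − a4 = 5 − (-9) = 14  true
(3) a4 = -9, but -9 is required to differ  false
(4) 2a8 + 3a1 = 2(8) + 3(-8) = -8, not -7  false
(5) a2 × a4 = 5 × (-9) = -45  true
(6) a8 = 8 > 6, so we need a5 ≤ 3; a5 = 2 ≤ 3  true
(7) a5=2, a3=11, a8=8; 1 of them equals 2  true
(8) max(11, 2) = 11  true
(9) values -8 < 5 < 11  true
(10) a1 = -8, but -8 is required to differ  false
(11) a2 = 5, and 5 ≠ 3  true
(12) values 8, 11, 5 are pairwise distinct  true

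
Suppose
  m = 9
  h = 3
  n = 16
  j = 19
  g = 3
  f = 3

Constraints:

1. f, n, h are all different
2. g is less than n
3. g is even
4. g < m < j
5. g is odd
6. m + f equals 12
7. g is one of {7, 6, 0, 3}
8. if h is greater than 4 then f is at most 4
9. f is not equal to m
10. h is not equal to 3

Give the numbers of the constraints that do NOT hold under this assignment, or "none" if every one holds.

Constraints 1, 3, 10 are violated.

1. f = h = 3, not all different  FAIL
2. g = 3, n = 16; 3 < 16  OK
3. g = 3 is odd  FAIL
4. values 3 < 9 < 19  OK
5. g = 3 is odd  OK
6. m + f = 9 + 3 = 12  OK
7. g = 3 is in {7, 6, 0, 3}  OK
8. h = 3, not > 4; antecedent false, conditional vacuously true  OK
9. f = 3, m = 9; distinct  OK
10. h = 3, but 3 is required to differ  FAIL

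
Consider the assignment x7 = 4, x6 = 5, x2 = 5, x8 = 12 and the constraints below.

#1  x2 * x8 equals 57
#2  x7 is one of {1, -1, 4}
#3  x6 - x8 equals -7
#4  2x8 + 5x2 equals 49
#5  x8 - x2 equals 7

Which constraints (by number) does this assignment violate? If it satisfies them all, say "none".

Constraint 1 does not hold.

#1 x2 * x8 = 5 * 12 = 60, not 57  false
#2 x7 = 4 is in {1, -1, 4}  true
#3 x6 - x8 = 5 - 12 = -7  true
#4 2x8 + 5x2 = 2(12) + 5(5) = 49  true
#5 x8 - x2 = 12 - 5 = 7  true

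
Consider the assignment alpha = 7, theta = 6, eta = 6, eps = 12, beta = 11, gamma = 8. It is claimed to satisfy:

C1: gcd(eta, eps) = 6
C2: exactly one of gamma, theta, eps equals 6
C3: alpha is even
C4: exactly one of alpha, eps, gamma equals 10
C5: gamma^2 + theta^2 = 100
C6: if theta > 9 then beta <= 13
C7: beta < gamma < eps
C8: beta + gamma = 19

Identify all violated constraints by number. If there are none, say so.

C1: gcd(6, 12) = 6 — satisfied.
C2: gamma=8, theta=6, eps=12; 1 of them equals 6 — satisfied.
C3: alpha = 7 is odd — violated.
C4: alpha=7, eps=12, gamma=8; 0 of them equal 10, not exactly one — violated.
C5: gamma^2 + theta^2 = 8^2 + 6^2 = 64 + 36 = 100 — satisfied.
C6: theta = 6, not > 9; antecedent false, conditional vacuously true — satisfied.
C7: values 11, 8, 12; beta = 11 is not < gamma = 8 — violated.
C8: beta + gamma = 11 + 8 = 19 — satisfied.

No — constraints 3, 4, and 7 are not satisfied.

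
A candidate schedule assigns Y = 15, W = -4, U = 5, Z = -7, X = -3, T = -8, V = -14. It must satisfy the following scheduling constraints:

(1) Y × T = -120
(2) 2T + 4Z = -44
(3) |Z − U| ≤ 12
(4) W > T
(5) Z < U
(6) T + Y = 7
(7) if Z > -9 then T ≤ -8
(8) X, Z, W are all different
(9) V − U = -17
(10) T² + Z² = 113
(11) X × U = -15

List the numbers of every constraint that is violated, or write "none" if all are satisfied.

(1) Y × T = 15 × (-8) = -120 — holds.
(2) 2T + 4Z = 2(-8) + 4(-7) = -44 — holds.
(3) |-7 − 5| = 12; 12 ≤ 12 — holds.
(4) W = -4, T = -8; -4 > -8 — holds.
(5) Z = -7, U = 5; -7 < 5 — holds.
(6) T + Y = -8 + 15 = 7 — holds.
(7) Z = -7 > -9, so we need T ≤ -8; T = -8 ≤ -8 — holds.
(8) values -3, -7, -4 are pairwise distinct — holds.
(9) V − U = -14 − 5 = -19, not -17 — does not hold.
(10) T² + Z² = (-8)² + (-7)² = 64 + 49 = 113 — holds.
(11) X × U = -3 × 5 = -15 — holds.

Constraint 9 does not hold.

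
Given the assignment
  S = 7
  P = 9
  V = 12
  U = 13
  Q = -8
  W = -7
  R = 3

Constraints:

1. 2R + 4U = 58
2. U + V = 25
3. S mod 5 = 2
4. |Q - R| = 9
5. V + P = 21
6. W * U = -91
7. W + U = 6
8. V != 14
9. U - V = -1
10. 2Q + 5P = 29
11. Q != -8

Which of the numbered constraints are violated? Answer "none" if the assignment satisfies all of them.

Violated: 4, 9, and 11.

1. 2R + 4U = 2(3) + 4(13) = 58 — holds.
2. U + V = 13 + 12 = 25 — holds.
3. 7 mod 5 = 2 — holds.
4. |-8 - 3| = 11, not 9 — fails.
5. V + P = 12 + 9 = 21 — holds.
6. W * U = -7 * 13 = -91 — holds.
7. W + U = -7 + 13 = 6 — holds.
8. V = 12, and 12 ≠ 14 — holds.
9. U - V = 13 - 12 = 1, not -1 — fails.
10. 2Q + 5P = 2(-8) + 5(9) = 29 — holds.
11. Q = -8, but -8 is required to differ — fails.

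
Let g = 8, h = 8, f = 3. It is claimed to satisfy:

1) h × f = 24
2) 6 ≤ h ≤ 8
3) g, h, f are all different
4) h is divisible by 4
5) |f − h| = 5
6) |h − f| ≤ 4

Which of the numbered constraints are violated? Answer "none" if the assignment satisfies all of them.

1) h × f = 8 × 3 = 24  true
2) h = 8 lies in [6, 8]  true
3) g = h = 8, not all different  false
4) 8 / 4 = 2, so 4 divides 8  true
5) |3 − 8| = 5  true
6) |8 − 3| = 5; 5 > 4, exceeds bound 4  false

Constraints 3 and 6 are violated.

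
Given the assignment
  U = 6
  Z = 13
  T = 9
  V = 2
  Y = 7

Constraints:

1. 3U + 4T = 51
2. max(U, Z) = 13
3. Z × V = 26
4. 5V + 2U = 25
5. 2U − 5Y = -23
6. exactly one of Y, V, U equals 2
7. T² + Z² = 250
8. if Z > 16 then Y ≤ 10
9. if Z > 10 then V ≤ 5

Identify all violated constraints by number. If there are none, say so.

1. 3U + 4T = 3(6) + 4(9) = 54, not 51  fails
2. max(6, 13) = 13  holds
3. Z × V = 13 × 2 = 26  holds
4. 5V + 2U = 5(2) + 2(6) = 22, not 25  fails
5. 2U − 5Y = 2(6) − 5(7) = -23  holds
6. Y=7, V=2, U=6; 1 of them equals 2  holds
7. T² + Z² = 9² + 13² = 81 + 169 = 250  holds
8. Z = 13, not > 16; antecedent false, conditional vacuously true  holds
9. Z = 13 > 10, so we need V ≤ 5; V = 2 ≤ 5  holds

Constraints 1, 4 are violated.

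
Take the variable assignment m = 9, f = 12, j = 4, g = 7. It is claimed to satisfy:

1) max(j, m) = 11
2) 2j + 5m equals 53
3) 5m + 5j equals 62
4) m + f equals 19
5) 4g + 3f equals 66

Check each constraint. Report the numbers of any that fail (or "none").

1) max(4, 9) = 9, not 11 — fails.
2) 2j + 5m = 2(4) + 5(9) = 53 — holds.
3) 5m + 5j = 5(9) + 5(4) = 65, not 62 — fails.
4) m + f = 9 + 12 = 21, not 19 — fails.
5) 4g + 3f = 4(7) + 3(12) = 64, not 66 — fails.

No — constraints 1, 3, 4, 5 are not satisfied.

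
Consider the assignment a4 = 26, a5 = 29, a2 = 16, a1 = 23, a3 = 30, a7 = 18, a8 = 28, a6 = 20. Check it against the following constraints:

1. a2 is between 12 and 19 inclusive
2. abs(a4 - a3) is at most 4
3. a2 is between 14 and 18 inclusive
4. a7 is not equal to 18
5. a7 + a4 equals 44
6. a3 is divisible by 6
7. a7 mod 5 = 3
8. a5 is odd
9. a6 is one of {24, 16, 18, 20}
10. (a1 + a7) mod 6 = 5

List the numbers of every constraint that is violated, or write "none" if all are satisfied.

Violated: 4.

1. a2 = 16 lies in [12, 19] — OK.
2. abs(26 - 30) = 4; 4 ≤ 4 — OK.
3. a2 = 16 lies in [14, 18] — OK.
4. a7 = 18, but 18 is required to differ — violated.
5. a7 + a4 = 18 + 26 = 44 — OK.
6. 30 / 6 = 5, so 6 divides 30 — OK.
7. 18 mod 5 = 3 — OK.
8. a5 = 29 is odd — OK.
9. a6 = 20 is in {24, 16, 18, 20} — OK.
10. a1 + a7 = 41; 41 mod 6 = 5 — OK.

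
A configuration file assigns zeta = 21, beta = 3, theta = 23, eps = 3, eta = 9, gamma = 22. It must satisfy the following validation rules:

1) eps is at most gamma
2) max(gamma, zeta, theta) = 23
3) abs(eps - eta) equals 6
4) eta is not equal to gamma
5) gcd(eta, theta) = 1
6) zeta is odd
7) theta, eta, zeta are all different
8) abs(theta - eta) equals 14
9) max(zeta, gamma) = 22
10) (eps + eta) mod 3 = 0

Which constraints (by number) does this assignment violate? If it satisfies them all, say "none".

1) eps = 3, gamma = 22; 3 ≤ 22 — holds.
2) max(22, 21, 23) = 23 — holds.
3) abs(3 - 9) = 6 — holds.
4) eta = 9, gamma = 22; distinct — holds.
5) gcd(9, 23) = 1 — holds.
6) zeta = 21 is odd — holds.
7) values 23, 9, 21 are pairwise distinct — holds.
8) abs(23 - 9) = 14 — holds.
9) max(21, 22) = 22 — holds.
10) eps + eta = 12; 12 mod 3 = 0 — holds.

No violations.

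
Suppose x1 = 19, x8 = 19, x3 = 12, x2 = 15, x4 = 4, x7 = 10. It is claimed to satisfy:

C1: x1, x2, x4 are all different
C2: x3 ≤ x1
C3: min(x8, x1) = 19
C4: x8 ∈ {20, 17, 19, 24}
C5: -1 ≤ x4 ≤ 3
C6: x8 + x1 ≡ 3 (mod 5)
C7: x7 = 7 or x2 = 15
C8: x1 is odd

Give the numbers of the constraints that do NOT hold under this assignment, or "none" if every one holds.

The assignment fails constraint 5.

C1: values 19, 15, 4 are pairwise distinct — holds.
C2: x3 = 12, x1 = 19; 12 ≤ 19 — holds.
C3: min(19, 19) = 19 — holds.
C4: x8 = 19 is in {20, 17, 19, 24} — holds.
C5: x4 = 4 is outside [-1, 3] — does not hold.
C6: x8 + x1 = 38; 38 mod 5 = 3 — holds.
C7: x7 = 10 ≠ 7, but x2 = 15 = 15 (second disjunct) — holds.
C8: x1 = 19 is odd — holds.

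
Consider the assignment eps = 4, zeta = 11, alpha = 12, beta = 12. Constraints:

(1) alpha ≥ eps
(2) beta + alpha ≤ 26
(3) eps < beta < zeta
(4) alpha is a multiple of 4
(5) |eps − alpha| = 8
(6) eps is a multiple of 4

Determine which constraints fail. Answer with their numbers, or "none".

(1) alpha = 12, eps = 4; 12 ≥ 4 — OK.
(2) beta + alpha = 12 + 12 = 24; 24 ≤ 26 — OK.
(3) values 4, 12, 11; beta = 12 is not < zeta = 11 — violated.
(4) 12 / 4 = 3, so 4 divides 12 — OK.
(5) |4 − 12| = 8 — OK.
(6) 4 / 4 = 1, so 4 divides 4 — OK.

The assignment fails constraint 3.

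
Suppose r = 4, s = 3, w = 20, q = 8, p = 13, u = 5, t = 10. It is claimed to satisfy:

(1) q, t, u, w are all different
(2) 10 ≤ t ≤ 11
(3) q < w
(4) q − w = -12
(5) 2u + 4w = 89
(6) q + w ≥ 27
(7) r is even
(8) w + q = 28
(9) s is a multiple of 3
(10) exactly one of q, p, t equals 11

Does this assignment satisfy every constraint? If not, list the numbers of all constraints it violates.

Violated: 5 and 10.

(1) values 8, 10, 5, 20 are pairwise distinct — satisfied.
(2) t = 10 lies in [10, 11] — satisfied.
(3) q = 8, w = 20; 8 < 20 — satisfied.
(4) q − w = 8 − 20 = -12 — satisfied.
(5) 2u + 4w = 2(5) + 4(20) = 90, not 89 — violated.
(6) q + w = 8 + 20 = 28; 28 ≥ 27 — satisfied.
(7) r = 4 is even — satisfied.
(8) w + q = 20 + 8 = 28 — satisfied.
(9) 3 / 3 = 1, so 3 divides 3 — satisfied.
(10) q=8, p=13, t=10; 0 of them equal 11, not exactly one — violated.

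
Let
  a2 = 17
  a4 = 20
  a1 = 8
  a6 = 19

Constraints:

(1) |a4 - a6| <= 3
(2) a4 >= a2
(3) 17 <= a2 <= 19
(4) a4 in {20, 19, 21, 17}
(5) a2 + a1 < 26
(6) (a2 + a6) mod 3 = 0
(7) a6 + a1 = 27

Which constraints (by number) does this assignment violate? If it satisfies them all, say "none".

No violations.

(1) |20 - 19| = 1; 1 ≤ 3  holds
(2) a4 = 20, a2 = 17; 20 ≥ 17  holds
(3) a2 = 17 lies in [17, 19]  holds
(4) a4 = 20 is in {20, 19, 21, 17}  holds
(5) a2 + a1 = 17 + 8 = 25; 25 < 26  holds
(6) a2 + a6 = 36; 36 mod 3 = 0  holds
(7) a6 + a1 = 19 + 8 = 27  holds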